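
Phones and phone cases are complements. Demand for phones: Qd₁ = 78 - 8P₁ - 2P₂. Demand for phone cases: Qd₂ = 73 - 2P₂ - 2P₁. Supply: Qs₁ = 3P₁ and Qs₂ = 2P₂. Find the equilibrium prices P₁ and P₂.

P₁ = 4.15, P₂ = 16.175

Market 1: 78 - 8P₁ - 2P₂ = 3P₁ → 11P₁ + 2P₂ = 78.
Market 2: 4P₂ + 2P₁ = 73.
Eliminating P₂: 4×(1) − 2×(2) gives 40P₁ = 166, so P₁ = 4.15.
Back-substitute into (2): P₂ = (73 − 2×4.15) / 4 = 16.175.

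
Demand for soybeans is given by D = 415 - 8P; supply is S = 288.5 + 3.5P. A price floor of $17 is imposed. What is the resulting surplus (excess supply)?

Surplus = 69

Equilibrium price would be P* = 11, so the floor at 17 binds.
At P = 17: D = 279, S = 348.
Surplus = 348 − 279 = 69.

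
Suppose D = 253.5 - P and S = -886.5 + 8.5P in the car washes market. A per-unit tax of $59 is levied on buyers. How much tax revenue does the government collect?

Tax revenue = 180953/38

Pre-tax equilibrium: P* = 120, Q* = 133.5.
Tax on buyers shifts demand to D = 253.5 − 1(P + 59) = 194.5 - P.
194.5 - P = -886.5 + 8.5P gives seller price Ps = 2162/19; buyers pay Pb = 2162/19 + 59 = 3283/19.
New quantity: Q = 253.5 − 1(3283/19) = 3067/38.
Revenue = 59 × 3067/38 = 180953/38.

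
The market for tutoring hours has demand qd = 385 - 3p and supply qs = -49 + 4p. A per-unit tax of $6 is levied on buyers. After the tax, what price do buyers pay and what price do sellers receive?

Pre-tax equilibrium: p* = 62, q* = 199.
Tax on buyers shifts demand to qd = 385 − 3(p + 6) = 367 - 3p.
367 - 3p = -49 + 4p gives seller price ps = 416/7; buyers pay pb = 416/7 + 6 = 458/7.
New quantity: q = 385 − 3(458/7) = 1321/7.

Buyers pay 458/7, sellers receive 416/7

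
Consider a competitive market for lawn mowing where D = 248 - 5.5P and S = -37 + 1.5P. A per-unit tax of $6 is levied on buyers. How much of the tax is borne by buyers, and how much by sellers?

Pre-tax equilibrium: P* = 285/7, Q* = 337/14.
Tax on buyers shifts demand to D = 248 − 5.5(P + 6) = 215 - 5.5P.
215 - 5.5P = -37 + 1.5P gives seller price Ps = 36; buyers pay Pb = 36 + 6 = 42.
New quantity: Q = 248 − 5.5(42) = 17.
Buyer burden = 42 − 285/7 = 9/7; seller burden = 285/7 − 36 = 33/7.

Buyers bear 9/7, sellers bear 33/7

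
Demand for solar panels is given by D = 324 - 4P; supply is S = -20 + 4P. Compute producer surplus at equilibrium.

Producer surplus = 2888

Equilibrium: 324 - 4P = -20 + 4P gives P* = 43, Q* = 152.
Supply starts at P = 5 (where S = 0).
PS = ½(43 − 5)(152) = 2888.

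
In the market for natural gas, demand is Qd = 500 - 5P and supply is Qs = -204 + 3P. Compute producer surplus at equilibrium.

Equilibrium: 500 - 5P = -204 + 3P gives P* = 88, Q* = 60.
Supply starts at P = 68 (where Qs = 0).
PS = ½(88 − 68)(60) = 600.

Producer surplus = 600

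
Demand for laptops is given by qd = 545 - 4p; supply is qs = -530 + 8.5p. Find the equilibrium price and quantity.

p* = 86, q* = 201

Set qd = qs: 545 - 4p = -530 + 8.5p.
1075 = 12.5p, so p* = 86.
q* = 545 − 4(86) = 201.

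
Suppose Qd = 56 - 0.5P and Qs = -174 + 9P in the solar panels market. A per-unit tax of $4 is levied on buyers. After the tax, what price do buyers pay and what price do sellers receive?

Pre-tax equilibrium: P* = 460/19, Q* = 834/19.
Tax on buyers shifts demand to Qd = 56 − 0.5(P + 4) = 54 - 0.5P.
54 - 0.5P = -174 + 9P gives seller price Ps = 24; buyers pay Pb = 24 + 4 = 28.
New quantity: Q = 56 − 0.5(28) = 42.

Buyers pay $28, sellers receive $24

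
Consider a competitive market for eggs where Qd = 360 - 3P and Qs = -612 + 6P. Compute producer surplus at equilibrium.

Producer surplus = 108

Equilibrium: 360 - 3P = -612 + 6P gives P* = 108, Q* = 36.
Supply starts at P = 102 (where Qs = 0).
PS = ½(108 − 102)(36) = 108.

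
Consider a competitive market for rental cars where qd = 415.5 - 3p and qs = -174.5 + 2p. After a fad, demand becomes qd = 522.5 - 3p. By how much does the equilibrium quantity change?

Original equilibrium: p* = 118, q* = 61.5.
New equilibrium: 522.5 - 3p = -174.5 + 2p, so 697 = 5p and p' = 139.4; q' = 522.5 − 3(139.4) = 104.3.
Change in quantity: 104.3 − 61.5 = 42.8.

Δq = 42.8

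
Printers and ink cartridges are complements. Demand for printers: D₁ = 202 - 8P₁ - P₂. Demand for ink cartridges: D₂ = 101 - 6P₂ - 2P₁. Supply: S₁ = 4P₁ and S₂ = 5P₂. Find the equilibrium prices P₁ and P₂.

Market 1: 202 - 8P₁ - P₂ = 4P₁ → 12P₁ + P₂ = 202.
Market 2: 11P₂ + 2P₁ = 101.
Eliminating P₂: 11×(1) − 1×(2) gives 130P₁ = 2121, so P₁ = 2121/130.
Back-substitute into (2): P₂ = (101 − 2×2121/130) / 11 = 404/65.

P₁ = 2121/130, P₂ = 404/65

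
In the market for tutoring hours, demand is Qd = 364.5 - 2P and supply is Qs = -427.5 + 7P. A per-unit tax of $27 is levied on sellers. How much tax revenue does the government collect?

Pre-tax equilibrium: P* = 88, Q* = 188.5.
Tax on sellers shifts supply to Qs = -427.5 + 7(P − 27) = -616.5 + 7P.
364.5 - 2P = -616.5 + 7P gives buyer price Pb = 109; sellers receive Ps = 109 − 27 = 82.
New quantity: Q = 364.5 − 2(109) = 146.5.
Revenue = 27 × 146.5 = 3955.5.

Tax revenue = 3955.5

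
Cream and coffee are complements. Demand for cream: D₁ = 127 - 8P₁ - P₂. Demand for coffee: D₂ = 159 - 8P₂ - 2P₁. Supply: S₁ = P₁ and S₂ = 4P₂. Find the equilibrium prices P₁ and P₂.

Market 1: 127 - 8P₁ - P₂ = P₁ → 9P₁ + P₂ = 127.
Market 2: 12P₂ + 2P₁ = 159.
Eliminating P₂: 12×(1) − 1×(2) gives 106P₁ = 1365, so P₁ = 1365/106.
Back-substitute into (2): P₂ = (159 − 2×1365/106) / 12 = 1177/106.

P₁ = 1365/106, P₂ = 1177/106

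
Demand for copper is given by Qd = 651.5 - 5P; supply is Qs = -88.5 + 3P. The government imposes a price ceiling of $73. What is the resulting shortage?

Equilibrium price would be P* = 92.5, so the ceiling at 73 binds.
At P = 73: Qd = 651.5 − 5(73) = 286.5, Qs = -88.5 + 3(73) = 130.5.
Shortage = 286.5 − 130.5 = 156.

Shortage = 156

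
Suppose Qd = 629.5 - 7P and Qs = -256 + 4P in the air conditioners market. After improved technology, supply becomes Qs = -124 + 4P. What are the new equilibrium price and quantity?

Original equilibrium: P* = 80.5, Q* = 66.
New equilibrium: 629.5 - 7P = -124 + 4P, so 753.5 = 11P and P' = 68.5; Q' = 629.5 − 7(68.5) = 150.

P' = 68.5, Q' = 150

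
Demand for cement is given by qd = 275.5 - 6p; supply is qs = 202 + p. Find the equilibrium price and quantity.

Set qd = qs: 275.5 - 6p = 202 + p.
73.5 = 7p, so p* = 10.5.
q* = 275.5 − 6(10.5) = 212.5.

p* = 10.5, q* = 212.5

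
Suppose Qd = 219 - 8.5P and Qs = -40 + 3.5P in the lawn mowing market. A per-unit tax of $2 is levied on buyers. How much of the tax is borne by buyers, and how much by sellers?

Pre-tax equilibrium: P* = 259/12, Q* = 853/24.
Tax on buyers shifts demand to Qd = 219 − 8.5(P + 2) = 202 - 8.5P.
202 - 8.5P = -40 + 3.5P gives seller price Ps = 121/6; buyers pay Pb = 121/6 + 2 = 133/6.
New quantity: Q = 219 − 8.5(133/6) = 367/12.
Buyer burden = 133/6 − 259/12 = 7/12; seller burden = 259/12 − 121/6 = 17/12.

Buyers bear 7/12, sellers bear 17/12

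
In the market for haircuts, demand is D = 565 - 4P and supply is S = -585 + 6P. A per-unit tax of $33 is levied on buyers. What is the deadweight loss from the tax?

Pre-tax equilibrium: P* = 115, Q* = 105.
Tax on buyers shifts demand to D = 565 − 4(P + 33) = 433 - 4P.
433 - 4P = -585 + 6P gives seller price Ps = 101.8; buyers pay Pb = 101.8 + 33 = 134.8.
New quantity: Q = 565 − 4(134.8) = 25.8.
DWL = ½ × 33 × (105 − 25.8) = 1306.8.

Deadweight loss = 1306.8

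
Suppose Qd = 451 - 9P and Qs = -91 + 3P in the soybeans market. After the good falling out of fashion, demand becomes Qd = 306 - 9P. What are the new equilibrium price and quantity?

P' = 397/12, Q' = 8.25

Original equilibrium: P* = 271/6, Q* = 44.5.
New equilibrium: 306 - 9P = -91 + 3P, so 397 = 12P and P' = 397/12; Q' = 306 − 9(397/12) = 8.25.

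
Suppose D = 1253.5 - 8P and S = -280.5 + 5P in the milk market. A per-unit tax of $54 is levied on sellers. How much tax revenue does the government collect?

Tax revenue = 100629/13

Pre-tax equilibrium: P* = 118, Q* = 309.5.
Tax on sellers shifts supply to S = -280.5 + 5(P − 54) = -550.5 + 5P.
1253.5 - 8P = -550.5 + 5P gives buyer price Pb = 1804/13; sellers receive Ps = 1804/13 − 54 = 1102/13.
New quantity: Q = 1253.5 − 8(1804/13) = 3727/26.
Revenue = 54 × 3727/26 = 100629/13.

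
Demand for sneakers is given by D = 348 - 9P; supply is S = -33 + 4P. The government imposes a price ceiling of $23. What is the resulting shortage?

Shortage = 82

Equilibrium price would be P* = 381/13, so the ceiling at 23 binds.
At P = 23: D = 348 − 9(23) = 141, S = -33 + 4(23) = 59.
Shortage = 141 − 59 = 82.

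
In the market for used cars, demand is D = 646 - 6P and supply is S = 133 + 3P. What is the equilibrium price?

Set D = S: 646 - 6P = 133 + 3P.
513 = 9P, so P* = 57.
Q* = 646 − 6(57) = 304.

P* = 57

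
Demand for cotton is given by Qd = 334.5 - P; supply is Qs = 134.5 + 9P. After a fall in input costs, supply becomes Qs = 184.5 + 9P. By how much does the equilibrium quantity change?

ΔQ = 5

Original equilibrium: P* = 20, Q* = 314.5.
New equilibrium: 334.5 - P = 184.5 + 9P, so 150 = 10P and P' = 15; Q' = 334.5 − 1(15) = 319.5.
Change in quantity: 319.5 − 314.5 = 5.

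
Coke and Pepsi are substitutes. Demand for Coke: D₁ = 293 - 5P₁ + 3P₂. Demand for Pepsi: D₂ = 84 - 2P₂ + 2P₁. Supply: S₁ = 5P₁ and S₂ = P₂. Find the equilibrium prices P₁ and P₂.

P₁ = 47.125, P₂ = 713/12

Market 1: 293 - 5P₁ + 3P₂ = 5P₁ → 10P₁ - 3P₂ = 293.
Market 2: 3P₂ - 2P₁ = 84.
Eliminating P₂: 3×(1) + 3×(2) gives 24P₁ = 1131, so P₁ = 47.125.
Back-substitute into (2): P₂ = (84 + 2×47.125) / 3 = 713/12.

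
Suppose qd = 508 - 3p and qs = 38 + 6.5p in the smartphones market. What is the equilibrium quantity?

Set qd = qs: 508 - 3p = 38 + 6.5p.
470 = 9.5p, so p* = 940/19.
q* = 508 − 3(940/19) = 6832/19.

q* = 6832/19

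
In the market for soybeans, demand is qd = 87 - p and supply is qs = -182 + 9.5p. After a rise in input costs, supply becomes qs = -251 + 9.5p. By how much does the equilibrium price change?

Δp = 46/7

Original equilibrium: p* = 538/21, q* = 1289/21.
New equilibrium: 87 - p = -251 + 9.5p, so 338 = 10.5p and p' = 676/21; q' = 87 − 1(676/21) = 1151/21.
Change in price: 676/21 − 538/21 = 46/7.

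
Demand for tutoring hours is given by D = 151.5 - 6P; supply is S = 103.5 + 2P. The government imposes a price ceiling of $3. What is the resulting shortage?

Equilibrium price would be P* = 6, so the ceiling at 3 binds.
At P = 3: D = 151.5 − 6(3) = 133.5, S = 103.5 + 2(3) = 109.5.
Shortage = 133.5 − 109.5 = 24.

Shortage = 24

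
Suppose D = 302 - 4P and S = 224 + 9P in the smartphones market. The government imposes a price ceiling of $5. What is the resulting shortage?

Equilibrium price would be P* = 6, so the ceiling at 5 binds.
At P = 5: D = 302 − 4(5) = 282, S = 224 + 9(5) = 269.
Shortage = 282 − 269 = 13.

Shortage = 13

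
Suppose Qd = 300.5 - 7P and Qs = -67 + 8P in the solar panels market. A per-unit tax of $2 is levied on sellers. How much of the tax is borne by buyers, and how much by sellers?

Buyers bear 16/15, sellers bear 14/15

Pre-tax equilibrium: P* = 24.5, Q* = 129.
Tax on sellers shifts supply to Qs = -67 + 8(P − 2) = -83 + 8P.
300.5 - 7P = -83 + 8P gives buyer price Pb = 767/30; sellers receive Ps = 767/30 − 2 = 707/30.
New quantity: Q = 300.5 − 7(767/30) = 1823/15.
Buyer burden = 767/30 − 24.5 = 16/15; seller burden = 24.5 − 707/30 = 14/15.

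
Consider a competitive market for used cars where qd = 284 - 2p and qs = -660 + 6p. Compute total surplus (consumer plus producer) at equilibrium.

Total surplus = 768

Equilibrium: 284 - 2p = -660 + 6p gives p* = 118, q* = 48.
Demand choke price: p = 142; supply starts at p = 110.
CS = ½(142 − 118)(48) = 576; PS = ½(118 − 110)(48) = 192.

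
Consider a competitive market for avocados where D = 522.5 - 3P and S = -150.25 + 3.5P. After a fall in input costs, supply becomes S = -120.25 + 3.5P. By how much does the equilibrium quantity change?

Original equilibrium: P* = 103.5, Q* = 212.
New equilibrium: 522.5 - 3P = -120.25 + 3.5P, so 642.75 = 6.5P and P' = 2571/26; Q' = 522.5 − 3(2571/26) = 2936/13.
Change in quantity: 2936/13 − 212 = 180/13.

ΔQ = 180/13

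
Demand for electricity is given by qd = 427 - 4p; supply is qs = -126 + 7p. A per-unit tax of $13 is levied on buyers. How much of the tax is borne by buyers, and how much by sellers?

Buyers bear 91/11, sellers bear 52/11

Pre-tax equilibrium: p* = 553/11, q* = 2485/11.
Tax on buyers shifts demand to qd = 427 − 4(p + 13) = 375 - 4p.
375 - 4p = -126 + 7p gives seller price ps = 501/11; buyers pay pb = 501/11 + 13 = 644/11.
New quantity: q = 427 − 4(644/11) = 2121/11.
Buyer burden = 644/11 − 553/11 = 91/11; seller burden = 553/11 − 501/11 = 52/11.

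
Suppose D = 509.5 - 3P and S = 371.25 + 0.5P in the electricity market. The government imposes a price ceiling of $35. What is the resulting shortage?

Shortage = 15.75

Equilibrium price would be P* = 39.5, so the ceiling at 35 binds.
At P = 35: D = 509.5 − 3(35) = 404.5, S = 371.25 + 0.5(35) = 388.75.
Shortage = 404.5 − 388.75 = 15.75.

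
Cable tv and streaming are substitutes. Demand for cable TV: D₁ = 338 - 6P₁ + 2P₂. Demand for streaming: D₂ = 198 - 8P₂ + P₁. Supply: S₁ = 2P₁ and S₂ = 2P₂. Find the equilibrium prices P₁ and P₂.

Market 1: 338 - 6P₁ + 2P₂ = 2P₁ → 8P₁ - 2P₂ = 338.
Market 2: 10P₂ - P₁ = 198.
Eliminating P₂: 10×(1) + 2×(2) gives 78P₁ = 3776, so P₁ = 1888/39.
Back-substitute into (2): P₂ = (198 + 1×1888/39) / 10 = 961/39.

P₁ = 1888/39, P₂ = 961/39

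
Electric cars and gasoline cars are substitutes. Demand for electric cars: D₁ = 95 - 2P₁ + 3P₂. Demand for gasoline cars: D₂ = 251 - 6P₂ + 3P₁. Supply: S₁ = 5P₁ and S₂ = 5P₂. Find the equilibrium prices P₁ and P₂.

P₁ = 899/34, P₂ = 1021/34

Market 1: 95 - 2P₁ + 3P₂ = 5P₁ → 7P₁ - 3P₂ = 95.
Market 2: 11P₂ - 3P₁ = 251.
Eliminating P₂: 11×(1) + 3×(2) gives 68P₁ = 1798, so P₁ = 899/34.
Back-substitute into (2): P₂ = (251 + 3×899/34) / 11 = 1021/34.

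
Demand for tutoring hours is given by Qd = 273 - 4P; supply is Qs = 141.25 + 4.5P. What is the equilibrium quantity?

Q* = 211

Set Qd = Qs: 273 - 4P = 141.25 + 4.5P.
131.75 = 8.5P, so P* = 15.5.
Q* = 273 − 4(15.5) = 211.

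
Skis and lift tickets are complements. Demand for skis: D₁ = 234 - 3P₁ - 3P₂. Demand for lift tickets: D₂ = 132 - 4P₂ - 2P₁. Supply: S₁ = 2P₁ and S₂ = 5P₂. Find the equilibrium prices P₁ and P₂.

Market 1: 234 - 3P₁ - 3P₂ = 2P₁ → 5P₁ + 3P₂ = 234.
Market 2: 9P₂ + 2P₁ = 132.
Eliminating P₂: 9×(1) − 3×(2) gives 39P₁ = 1710, so P₁ = 570/13.
Back-substitute into (2): P₂ = (132 − 2×570/13) / 9 = 64/13.

P₁ = 570/13, P₂ = 64/13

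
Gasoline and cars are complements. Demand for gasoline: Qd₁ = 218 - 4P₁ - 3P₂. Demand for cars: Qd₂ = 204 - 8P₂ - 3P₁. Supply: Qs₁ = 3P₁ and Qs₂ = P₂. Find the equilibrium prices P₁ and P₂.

P₁ = 25, P₂ = 43/3

Market 1: 218 - 4P₁ - 3P₂ = 3P₁ → 7P₁ + 3P₂ = 218.
Market 2: 9P₂ + 3P₁ = 204.
Eliminating P₂: 9×(1) − 3×(2) gives 54P₁ = 1350, so P₁ = 25.
Back-substitute into (2): P₂ = (204 − 3×25) / 9 = 43/3.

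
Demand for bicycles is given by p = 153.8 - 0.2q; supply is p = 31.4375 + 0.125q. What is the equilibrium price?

Set the two price expressions equal: 153.8 - 0.2q = 31.4375 + 0.125q.
122.3625 = 0.325q, so q* = 376.5.
p* = 153.8 − (0.2)(376.5) = 78.5.

p* = 78.5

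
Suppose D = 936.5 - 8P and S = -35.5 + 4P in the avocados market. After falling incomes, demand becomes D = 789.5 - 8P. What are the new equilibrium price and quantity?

Original equilibrium: P* = 81, Q* = 288.5.
New equilibrium: 789.5 - 8P = -35.5 + 4P, so 825 = 12P and P' = 68.75; Q' = 789.5 − 8(68.75) = 239.5.

P' = 68.75, Q' = 239.5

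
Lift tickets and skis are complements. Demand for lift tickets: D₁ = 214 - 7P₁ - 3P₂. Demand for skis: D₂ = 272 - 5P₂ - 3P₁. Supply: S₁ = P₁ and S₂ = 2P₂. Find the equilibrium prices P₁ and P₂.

Market 1: 214 - 7P₁ - 3P₂ = P₁ → 8P₁ + 3P₂ = 214.
Market 2: 7P₂ + 3P₁ = 272.
Eliminating P₂: 7×(1) − 3×(2) gives 47P₁ = 682, so P₁ = 682/47.
Back-substitute into (2): P₂ = (272 − 3×682/47) / 7 = 1534/47.

P₁ = 682/47, P₂ = 1534/47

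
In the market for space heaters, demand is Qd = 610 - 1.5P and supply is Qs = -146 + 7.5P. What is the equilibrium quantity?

Q* = 484

Set Qd = Qs: 610 - 1.5P = -146 + 7.5P.
756 = 9P, so P* = 84.
Q* = 610 − 1.5(84) = 484.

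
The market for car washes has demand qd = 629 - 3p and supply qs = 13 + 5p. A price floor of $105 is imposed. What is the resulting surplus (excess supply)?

Surplus = 224

Equilibrium price would be p* = 77, so the floor at 105 binds.
At p = 105: qd = 314, qs = 538.
Surplus = 538 − 314 = 224.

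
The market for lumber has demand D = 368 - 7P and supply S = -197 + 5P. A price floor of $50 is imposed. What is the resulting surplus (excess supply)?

Equilibrium price would be P* = 565/12, so the floor at 50 binds.
At P = 50: D = 18, S = 53.
Surplus = 53 − 18 = 35.

Surplus = 35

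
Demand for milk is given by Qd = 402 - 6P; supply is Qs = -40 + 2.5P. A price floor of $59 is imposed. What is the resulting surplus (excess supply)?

Equilibrium price would be P* = 52, so the floor at 59 binds.
At P = 59: Qd = 48, Qs = 107.5.
Surplus = 107.5 − 48 = 59.5.

Surplus = 59.5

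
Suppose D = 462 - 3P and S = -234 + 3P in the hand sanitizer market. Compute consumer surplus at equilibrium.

Equilibrium: 462 - 3P = -234 + 3P gives P* = 116, Q* = 114.
Demand choke price (D = 0): P = 154.
CS = ½(154 − 116)(114) = 2166.

Consumer surplus = 2166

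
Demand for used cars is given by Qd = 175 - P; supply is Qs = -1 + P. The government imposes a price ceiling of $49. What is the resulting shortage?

Shortage = 78

Equilibrium price would be P* = 88, so the ceiling at 49 binds.
At P = 49: Qd = 175 − 1(49) = 126, Qs = -1 + 1(49) = 48.
Shortage = 126 − 48 = 78.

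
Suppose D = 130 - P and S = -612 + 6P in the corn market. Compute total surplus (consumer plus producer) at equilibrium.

Equilibrium: 130 - P = -612 + 6P gives P* = 106, Q* = 24.
Demand choke price: P = 130; supply starts at P = 102.
CS = ½(130 − 106)(24) = 288; PS = ½(106 − 102)(24) = 48.

Total surplus = 336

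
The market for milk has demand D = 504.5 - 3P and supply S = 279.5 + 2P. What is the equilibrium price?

Set D = S: 504.5 - 3P = 279.5 + 2P.
225 = 5P, so P* = 45.
Q* = 504.5 − 3(45) = 369.5.

P* = 45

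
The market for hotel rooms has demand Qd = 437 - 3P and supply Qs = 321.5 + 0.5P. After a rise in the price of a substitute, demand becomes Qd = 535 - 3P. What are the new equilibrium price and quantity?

Original equilibrium: P* = 33, Q* = 338.
New equilibrium: 535 - 3P = 321.5 + 0.5P, so 213.5 = 3.5P and P' = 61; Q' = 535 − 3(61) = 352.

P' = 61, Q' = 352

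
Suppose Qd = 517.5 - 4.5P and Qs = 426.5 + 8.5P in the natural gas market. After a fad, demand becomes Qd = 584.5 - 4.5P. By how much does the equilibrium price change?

ΔP = 67/13

Original equilibrium: P* = 7, Q* = 486.
New equilibrium: 584.5 - 4.5P = 426.5 + 8.5P, so 158 = 13P and P' = 158/13; Q' = 584.5 − 4.5(158/13) = 13775/26.
Change in price: 158/13 − 7 = 67/13.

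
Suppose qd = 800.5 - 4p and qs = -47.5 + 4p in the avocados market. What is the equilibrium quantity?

Set qd = qs: 800.5 - 4p = -47.5 + 4p.
848 = 8p, so p* = 106.
q* = 800.5 − 4(106) = 376.5.

q* = 376.5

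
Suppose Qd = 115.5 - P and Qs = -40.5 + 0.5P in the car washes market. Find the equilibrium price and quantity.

P* = 104, Q* = 11.5

Set Qd = Qs: 115.5 - P = -40.5 + 0.5P.
156 = 1.5P, so P* = 104.
Q* = 115.5 − 1(104) = 11.5.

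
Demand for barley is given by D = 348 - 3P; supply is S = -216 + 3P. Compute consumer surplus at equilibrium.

Consumer surplus = 726

Equilibrium: 348 - 3P = -216 + 3P gives P* = 94, Q* = 66.
Demand choke price (D = 0): P = 116.
CS = ½(116 − 94)(66) = 726.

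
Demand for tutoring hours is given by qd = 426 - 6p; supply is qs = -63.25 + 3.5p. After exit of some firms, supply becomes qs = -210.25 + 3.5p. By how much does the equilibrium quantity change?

Δq = -1764/19

Original equilibrium: p* = 51.5, q* = 117.
New equilibrium: 426 - 6p = -210.25 + 3.5p, so 636.25 = 9.5p and p' = 2545/38; q' = 426 − 6(2545/38) = 459/19.
Change in quantity: 459/19 − 117 = -1764/19.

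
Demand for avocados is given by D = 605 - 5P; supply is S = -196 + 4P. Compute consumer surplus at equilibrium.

Equilibrium: 605 - 5P = -196 + 4P gives P* = 89, Q* = 160.
Demand choke price (D = 0): P = 121.
CS = ½(121 − 89)(160) = 2560.

Consumer surplus = 2560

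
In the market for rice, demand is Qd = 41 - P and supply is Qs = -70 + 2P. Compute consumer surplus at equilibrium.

Consumer surplus = 8

Equilibrium: 41 - P = -70 + 2P gives P* = 37, Q* = 4.
Demand choke price (Qd = 0): P = 41.
CS = ½(41 − 37)(4) = 8.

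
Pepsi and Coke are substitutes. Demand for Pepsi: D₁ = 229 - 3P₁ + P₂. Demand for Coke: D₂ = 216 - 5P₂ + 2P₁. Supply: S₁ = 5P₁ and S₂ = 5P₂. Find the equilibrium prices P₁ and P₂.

Market 1: 229 - 3P₁ + P₂ = 5P₁ → 8P₁ - P₂ = 229.
Market 2: 10P₂ - 2P₁ = 216.
Eliminating P₂: 10×(1) + 1×(2) gives 78P₁ = 2506, so P₁ = 1253/39.
Back-substitute into (2): P₂ = (216 + 2×1253/39) / 10 = 1093/39.

P₁ = 1253/39, P₂ = 1093/39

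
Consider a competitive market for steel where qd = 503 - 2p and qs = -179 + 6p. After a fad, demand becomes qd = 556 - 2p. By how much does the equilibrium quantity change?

Original equilibrium: p* = 85.25, q* = 332.5.
New equilibrium: 556 - 2p = -179 + 6p, so 735 = 8p and p' = 91.875; q' = 556 − 2(91.875) = 372.25.
Change in quantity: 372.25 − 332.5 = 39.75.

Δq = 39.75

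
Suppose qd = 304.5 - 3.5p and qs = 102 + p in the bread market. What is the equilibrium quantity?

q* = 147

Set qd = qs: 304.5 - 3.5p = 102 + p.
202.5 = 4.5p, so p* = 45.
q* = 304.5 − 3.5(45) = 147.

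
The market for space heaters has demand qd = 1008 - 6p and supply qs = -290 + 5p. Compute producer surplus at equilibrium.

Producer surplus = 9000

Equilibrium: 1008 - 6p = -290 + 5p gives p* = 118, q* = 300.
Supply starts at p = 58 (where qs = 0).
PS = ½(118 − 58)(300) = 9000.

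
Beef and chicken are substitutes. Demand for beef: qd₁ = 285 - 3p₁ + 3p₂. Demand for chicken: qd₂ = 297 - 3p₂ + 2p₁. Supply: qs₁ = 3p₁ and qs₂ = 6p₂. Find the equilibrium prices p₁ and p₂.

Market 1: 285 - 3p₁ + 3p₂ = 3p₁ → 6p₁ - 3p₂ = 285.
Market 2: 9p₂ - 2p₁ = 297.
Eliminating p₂: 9×(1) + 3×(2) gives 48p₁ = 3456, so p₁ = 72.
Back-substitute into (2): p₂ = (297 + 2×72) / 9 = 49.

p₁ = 72, p₂ = 49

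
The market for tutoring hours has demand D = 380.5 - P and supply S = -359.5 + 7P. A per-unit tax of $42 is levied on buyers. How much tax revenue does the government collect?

Pre-tax equilibrium: P* = 92.5, Q* = 288.
Tax on buyers shifts demand to D = 380.5 − 1(P + 42) = 338.5 - P.
338.5 - P = -359.5 + 7P gives seller price Ps = 87.25; buyers pay Pb = 87.25 + 42 = 129.25.
New quantity: Q = 380.5 − 1(129.25) = 251.25.
Revenue = 42 × 251.25 = 10552.5.

Tax revenue = 10552.5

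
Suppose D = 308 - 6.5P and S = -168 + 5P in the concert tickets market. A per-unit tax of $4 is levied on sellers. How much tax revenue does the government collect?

Pre-tax equilibrium: P* = 952/23, Q* = 896/23.
Tax on sellers shifts supply to S = -168 + 5(P − 4) = -188 + 5P.
308 - 6.5P = -188 + 5P gives buyer price Pb = 992/23; sellers receive Ps = 992/23 − 4 = 900/23.
New quantity: Q = 308 − 6.5(992/23) = 636/23.
Revenue = 4 × 636/23 = 2544/23.

Tax revenue = 2544/23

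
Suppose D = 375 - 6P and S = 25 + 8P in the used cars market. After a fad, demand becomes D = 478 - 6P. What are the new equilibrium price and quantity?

P' = 453/14, Q' = 1987/7

Original equilibrium: P* = 25, Q* = 225.
New equilibrium: 478 - 6P = 25 + 8P, so 453 = 14P and P' = 453/14; Q' = 478 − 6(453/14) = 1987/7.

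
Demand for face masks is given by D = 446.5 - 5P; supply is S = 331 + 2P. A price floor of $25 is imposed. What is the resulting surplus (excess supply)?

Surplus = 59.5

Equilibrium price would be P* = 16.5, so the floor at 25 binds.
At P = 25: D = 321.5, S = 381.
Surplus = 381 − 321.5 = 59.5.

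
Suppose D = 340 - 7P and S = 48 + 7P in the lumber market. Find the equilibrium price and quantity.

Set D = S: 340 - 7P = 48 + 7P.
292 = 14P, so P* = 146/7.
Q* = 340 − 7(146/7) = 194.

P* = 146/7, Q* = 194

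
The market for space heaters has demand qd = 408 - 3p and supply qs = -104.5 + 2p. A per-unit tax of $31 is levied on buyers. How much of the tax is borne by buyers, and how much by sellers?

Buyers bear $12.4, sellers bear $18.6

Pre-tax equilibrium: p* = 102.5, q* = 100.5.
Tax on buyers shifts demand to qd = 408 − 3(p + 31) = 315 - 3p.
315 - 3p = -104.5 + 2p gives seller price ps = 83.9; buyers pay pb = 83.9 + 31 = 114.9.
New quantity: q = 408 − 3(114.9) = 63.3.
Buyer burden = 114.9 − 102.5 = 12.4; seller burden = 102.5 − 83.9 = 18.6.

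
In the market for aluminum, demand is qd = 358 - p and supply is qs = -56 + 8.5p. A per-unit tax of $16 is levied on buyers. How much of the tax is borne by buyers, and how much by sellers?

Buyers bear 272/19, sellers bear 32/19

Pre-tax equilibrium: p* = 828/19, q* = 5974/19.
Tax on buyers shifts demand to qd = 358 − 1(p + 16) = 342 - p.
342 - p = -56 + 8.5p gives seller price ps = 796/19; buyers pay pb = 796/19 + 16 = 1100/19.
New quantity: q = 358 − 1(1100/19) = 5702/19.
Buyer burden = 1100/19 − 828/19 = 272/19; seller burden = 828/19 − 796/19 = 32/19.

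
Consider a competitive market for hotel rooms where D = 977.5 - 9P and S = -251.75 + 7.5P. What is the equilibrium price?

Set D = S: 977.5 - 9P = -251.75 + 7.5P.
1229.25 = 16.5P, so P* = 74.5.
Q* = 977.5 − 9(74.5) = 307.

P* = 74.5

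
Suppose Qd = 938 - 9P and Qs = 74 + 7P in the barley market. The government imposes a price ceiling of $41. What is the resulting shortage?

Equilibrium price would be P* = 54, so the ceiling at 41 binds.
At P = 41: Qd = 938 − 9(41) = 569, Qs = 74 + 7(41) = 361.
Shortage = 569 − 361 = 208.

Shortage = 208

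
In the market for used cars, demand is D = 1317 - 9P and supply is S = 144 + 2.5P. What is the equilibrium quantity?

Q* = 399

Set D = S: 1317 - 9P = 144 + 2.5P.
1173 = 11.5P, so P* = 102.
Q* = 1317 − 9(102) = 399.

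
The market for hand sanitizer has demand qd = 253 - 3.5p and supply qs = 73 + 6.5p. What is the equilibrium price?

p* = 18

Set qd = qs: 253 - 3.5p = 73 + 6.5p.
180 = 10p, so p* = 18.
q* = 253 − 3.5(18) = 190.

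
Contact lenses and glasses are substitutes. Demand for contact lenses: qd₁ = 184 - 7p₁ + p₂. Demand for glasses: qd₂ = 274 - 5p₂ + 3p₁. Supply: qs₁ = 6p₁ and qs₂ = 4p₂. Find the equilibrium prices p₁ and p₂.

Market 1: 184 - 7p₁ + p₂ = 6p₁ → 13p₁ - p₂ = 184.
Market 2: 9p₂ - 3p₁ = 274.
Eliminating p₂: 9×(1) + 1×(2) gives 114p₁ = 1930, so p₁ = 965/57.
Back-substitute into (2): p₂ = (274 + 3×965/57) / 9 = 2057/57.

p₁ = 965/57, p₂ = 2057/57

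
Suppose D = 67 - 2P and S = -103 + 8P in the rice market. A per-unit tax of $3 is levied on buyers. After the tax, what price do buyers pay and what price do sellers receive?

Pre-tax equilibrium: P* = 17, Q* = 33.
Tax on buyers shifts demand to D = 67 − 2(P + 3) = 61 - 2P.
61 - 2P = -103 + 8P gives seller price Ps = 16.4; buyers pay Pb = 16.4 + 3 = 19.4.
New quantity: Q = 67 − 2(19.4) = 28.2.

Buyers pay $19.4, sellers receive $16.4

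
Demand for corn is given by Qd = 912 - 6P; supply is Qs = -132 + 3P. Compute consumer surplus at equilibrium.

Consumer surplus = 3888

Equilibrium: 912 - 6P = -132 + 3P gives P* = 116, Q* = 216.
Demand choke price (Qd = 0): P = 152.
CS = ½(152 − 116)(216) = 3888.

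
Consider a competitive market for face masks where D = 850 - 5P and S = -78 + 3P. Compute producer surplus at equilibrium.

Equilibrium: 850 - 5P = -78 + 3P gives P* = 116, Q* = 270.
Supply starts at P = 26 (where S = 0).
PS = ½(116 − 26)(270) = 12150.

Producer surplus = 12150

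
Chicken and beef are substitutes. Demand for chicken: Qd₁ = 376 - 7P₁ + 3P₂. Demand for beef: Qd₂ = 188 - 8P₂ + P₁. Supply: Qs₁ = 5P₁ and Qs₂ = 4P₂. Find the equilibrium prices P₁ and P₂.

P₁ = 36, P₂ = 56/3

Market 1: 376 - 7P₁ + 3P₂ = 5P₁ → 12P₁ - 3P₂ = 376.
Market 2: 12P₂ - P₁ = 188.
Eliminating P₂: 12×(1) + 3×(2) gives 141P₁ = 5076, so P₁ = 36.
Back-substitute into (2): P₂ = (188 + 1×36) / 12 = 56/3.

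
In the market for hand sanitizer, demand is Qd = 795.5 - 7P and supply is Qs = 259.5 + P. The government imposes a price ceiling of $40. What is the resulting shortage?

Equilibrium price would be P* = 67, so the ceiling at 40 binds.
At P = 40: Qd = 795.5 − 7(40) = 515.5, Qs = 259.5 + 1(40) = 299.5.
Shortage = 515.5 − 299.5 = 216.

Shortage = 216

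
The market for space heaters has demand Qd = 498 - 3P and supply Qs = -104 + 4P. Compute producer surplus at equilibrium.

Producer surplus = 7200

Equilibrium: 498 - 3P = -104 + 4P gives P* = 86, Q* = 240.
Supply starts at P = 26 (where Qs = 0).
PS = ½(86 − 26)(240) = 7200.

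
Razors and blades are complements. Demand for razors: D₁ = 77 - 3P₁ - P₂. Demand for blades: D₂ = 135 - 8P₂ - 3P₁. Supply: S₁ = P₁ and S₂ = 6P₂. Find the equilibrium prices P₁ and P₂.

P₁ = 943/53, P₂ = 309/53

Market 1: 77 - 3P₁ - P₂ = P₁ → 4P₁ + P₂ = 77.
Market 2: 14P₂ + 3P₁ = 135.
Eliminating P₂: 14×(1) − 1×(2) gives 53P₁ = 943, so P₁ = 943/53.
Back-substitute into (2): P₂ = (135 − 3×943/53) / 14 = 309/53.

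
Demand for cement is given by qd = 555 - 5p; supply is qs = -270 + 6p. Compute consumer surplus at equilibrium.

Consumer surplus = 3240

Equilibrium: 555 - 5p = -270 + 6p gives p* = 75, q* = 180.
Demand choke price (qd = 0): p = 111.
CS = ½(111 − 75)(180) = 3240.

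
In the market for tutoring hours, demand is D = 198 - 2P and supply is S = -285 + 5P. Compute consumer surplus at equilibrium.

Equilibrium: 198 - 2P = -285 + 5P gives P* = 69, Q* = 60.
Demand choke price (D = 0): P = 99.
CS = ½(99 − 69)(60) = 900.

Consumer surplus = 900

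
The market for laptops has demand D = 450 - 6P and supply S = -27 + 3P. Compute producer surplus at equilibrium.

Equilibrium: 450 - 6P = -27 + 3P gives P* = 53, Q* = 132.
Supply starts at P = 9 (where S = 0).
PS = ½(53 − 9)(132) = 2904.

Producer surplus = 2904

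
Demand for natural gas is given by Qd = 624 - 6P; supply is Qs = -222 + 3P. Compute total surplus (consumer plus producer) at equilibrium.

Equilibrium: 624 - 6P = -222 + 3P gives P* = 94, Q* = 60.
Demand choke price: P = 104; supply starts at P = 74.
CS = ½(104 − 94)(60) = 300; PS = ½(94 − 74)(60) = 600.

Total surplus = 900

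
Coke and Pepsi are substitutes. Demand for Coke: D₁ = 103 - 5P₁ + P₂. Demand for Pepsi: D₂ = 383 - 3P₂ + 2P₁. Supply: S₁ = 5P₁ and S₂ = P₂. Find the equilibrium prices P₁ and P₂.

P₁ = 795/38, P₂ = 2018/19

Market 1: 103 - 5P₁ + P₂ = 5P₁ → 10P₁ - P₂ = 103.
Market 2: 4P₂ - 2P₁ = 383.
Eliminating P₂: 4×(1) + 1×(2) gives 38P₁ = 795, so P₁ = 795/38.
Back-substitute into (2): P₂ = (383 + 2×795/38) / 4 = 2018/19.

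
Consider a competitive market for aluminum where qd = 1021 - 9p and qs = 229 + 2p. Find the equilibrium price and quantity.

Set qd = qs: 1021 - 9p = 229 + 2p.
792 = 11p, so p* = 72.
q* = 1021 − 9(72) = 373.

p* = 72, q* = 373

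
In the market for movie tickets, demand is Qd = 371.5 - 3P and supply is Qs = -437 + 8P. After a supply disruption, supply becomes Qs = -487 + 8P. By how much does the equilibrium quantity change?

Original equilibrium: P* = 73.5, Q* = 151.
New equilibrium: 371.5 - 3P = -487 + 8P, so 858.5 = 11P and P' = 1717/22; Q' = 371.5 − 3(1717/22) = 1511/11.
Change in quantity: 1511/11 − 151 = -150/11.

ΔQ = -150/11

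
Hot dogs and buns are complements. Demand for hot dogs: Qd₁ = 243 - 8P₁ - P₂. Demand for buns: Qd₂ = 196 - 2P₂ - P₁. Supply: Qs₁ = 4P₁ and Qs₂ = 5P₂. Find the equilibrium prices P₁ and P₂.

P₁ = 1505/83, P₂ = 2109/83

Market 1: 243 - 8P₁ - P₂ = 4P₁ → 12P₁ + P₂ = 243.
Market 2: 7P₂ + P₁ = 196.
Eliminating P₂: 7×(1) − 1×(2) gives 83P₁ = 1505, so P₁ = 1505/83.
Back-substitute into (2): P₂ = (196 − 1×1505/83) / 7 = 2109/83.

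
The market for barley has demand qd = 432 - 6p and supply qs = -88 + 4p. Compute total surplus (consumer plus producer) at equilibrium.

Equilibrium: 432 - 6p = -88 + 4p gives p* = 52, q* = 120.
Demand choke price: p = 72; supply starts at p = 22.
CS = ½(72 − 52)(120) = 1200; PS = ½(52 − 22)(120) = 1800.

Total surplus = 3000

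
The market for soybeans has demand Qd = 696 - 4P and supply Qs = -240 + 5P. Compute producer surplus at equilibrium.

Producer surplus = 7840

Equilibrium: 696 - 4P = -240 + 5P gives P* = 104, Q* = 280.
Supply starts at P = 48 (where Qs = 0).
PS = ½(104 − 48)(280) = 7840.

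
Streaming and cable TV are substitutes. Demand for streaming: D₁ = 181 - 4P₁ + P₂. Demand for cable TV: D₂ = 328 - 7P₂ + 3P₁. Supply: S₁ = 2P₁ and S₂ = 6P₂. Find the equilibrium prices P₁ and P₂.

P₁ = 2681/75, P₂ = 33.48

Market 1: 181 - 4P₁ + P₂ = 2P₁ → 6P₁ - P₂ = 181.
Market 2: 13P₂ - 3P₁ = 328.
Eliminating P₂: 13×(1) + 1×(2) gives 75P₁ = 2681, so P₁ = 2681/75.
Back-substitute into (2): P₂ = (328 + 3×2681/75) / 13 = 33.48.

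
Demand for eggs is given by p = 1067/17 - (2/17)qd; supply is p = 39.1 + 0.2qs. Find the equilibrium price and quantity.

Set the two price expressions equal: 1067/17 - (2/17)q = 39.1 + 0.2q.
4023/170 = (27/85)q, so q* = 74.5.
p* = 1067/17 − (2/17)(74.5) = 54.

p* = 54, q* = 74.5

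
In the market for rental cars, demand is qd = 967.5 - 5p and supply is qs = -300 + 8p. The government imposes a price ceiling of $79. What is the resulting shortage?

Equilibrium price would be p* = 97.5, so the ceiling at 79 binds.
At p = 79: qd = 967.5 − 5(79) = 572.5, qs = -300 + 8(79) = 332.
Shortage = 572.5 − 332 = 240.5.

Shortage = 240.5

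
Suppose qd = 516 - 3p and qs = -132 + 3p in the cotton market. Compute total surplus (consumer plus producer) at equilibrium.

Total surplus = 12288

Equilibrium: 516 - 3p = -132 + 3p gives p* = 108, q* = 192.
Demand choke price: p = 172; supply starts at p = 44.
CS = ½(172 − 108)(192) = 6144; PS = ½(108 − 44)(192) = 6144.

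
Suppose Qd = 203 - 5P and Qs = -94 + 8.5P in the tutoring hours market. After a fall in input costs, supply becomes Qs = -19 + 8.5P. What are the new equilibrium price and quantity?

Original equilibrium: P* = 22, Q* = 93.
New equilibrium: 203 - 5P = -19 + 8.5P, so 222 = 13.5P and P' = 148/9; Q' = 203 − 5(148/9) = 1087/9.

P' = 148/9, Q' = 1087/9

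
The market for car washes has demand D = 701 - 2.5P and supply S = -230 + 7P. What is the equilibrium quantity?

Q* = 456

Set D = S: 701 - 2.5P = -230 + 7P.
931 = 9.5P, so P* = 98.
Q* = 701 − 2.5(98) = 456.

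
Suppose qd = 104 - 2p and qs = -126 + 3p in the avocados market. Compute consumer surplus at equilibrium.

Consumer surplus = 36

Equilibrium: 104 - 2p = -126 + 3p gives p* = 46, q* = 12.
Demand choke price (qd = 0): p = 52.
CS = ½(52 − 46)(12) = 36.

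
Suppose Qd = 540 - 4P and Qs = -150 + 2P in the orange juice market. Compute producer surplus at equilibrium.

Producer surplus = 1600

Equilibrium: 540 - 4P = -150 + 2P gives P* = 115, Q* = 80.
Supply starts at P = 75 (where Qs = 0).
PS = ½(115 − 75)(80) = 1600.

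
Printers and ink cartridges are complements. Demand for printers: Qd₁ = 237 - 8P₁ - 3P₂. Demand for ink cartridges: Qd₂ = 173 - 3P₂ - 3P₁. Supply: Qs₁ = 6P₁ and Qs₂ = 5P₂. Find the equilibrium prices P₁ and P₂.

Market 1: 237 - 8P₁ - 3P₂ = 6P₁ → 14P₁ + 3P₂ = 237.
Market 2: 8P₂ + 3P₁ = 173.
Eliminating P₂: 8×(1) − 3×(2) gives 103P₁ = 1377, so P₁ = 1377/103.
Back-substitute into (2): P₂ = (173 − 3×1377/103) / 8 = 1711/103.

P₁ = 1377/103, P₂ = 1711/103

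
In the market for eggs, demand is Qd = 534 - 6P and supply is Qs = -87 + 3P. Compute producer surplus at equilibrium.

Producer surplus = 2400

Equilibrium: 534 - 6P = -87 + 3P gives P* = 69, Q* = 120.
Supply starts at P = 29 (where Qs = 0).
PS = ½(69 − 29)(120) = 2400.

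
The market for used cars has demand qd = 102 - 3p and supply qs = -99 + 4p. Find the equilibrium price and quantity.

p* = 201/7, q* = 111/7

Set qd = qs: 102 - 3p = -99 + 4p.
201 = 7p, so p* = 201/7.
q* = 102 − 3(201/7) = 111/7.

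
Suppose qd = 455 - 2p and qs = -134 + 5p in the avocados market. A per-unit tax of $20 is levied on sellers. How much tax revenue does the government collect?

Pre-tax equilibrium: p* = 589/7, q* = 2007/7.
Tax on sellers shifts supply to qs = -134 + 5(p − 20) = -234 + 5p.
455 - 2p = -234 + 5p gives buyer price pb = 689/7; sellers receive ps = 689/7 − 20 = 549/7.
New quantity: q = 455 − 2(689/7) = 1807/7.
Revenue = 20 × 1807/7 = 36140/7.

Tax revenue = 36140/7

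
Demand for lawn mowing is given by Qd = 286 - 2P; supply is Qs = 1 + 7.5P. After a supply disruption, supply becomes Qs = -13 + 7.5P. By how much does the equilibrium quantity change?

ΔQ = -56/19

Original equilibrium: P* = 30, Q* = 226.
New equilibrium: 286 - 2P = -13 + 7.5P, so 299 = 9.5P and P' = 598/19; Q' = 286 − 2(598/19) = 4238/19.
Change in quantity: 4238/19 − 226 = -56/19.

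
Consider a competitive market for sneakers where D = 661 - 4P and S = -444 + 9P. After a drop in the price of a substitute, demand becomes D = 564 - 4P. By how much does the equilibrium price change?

Original equilibrium: P* = 85, Q* = 321.
New equilibrium: 564 - 4P = -444 + 9P, so 1008 = 13P and P' = 1008/13; Q' = 564 − 4(1008/13) = 3300/13.
Change in price: 1008/13 − 85 = -97/13.

ΔP = -97/13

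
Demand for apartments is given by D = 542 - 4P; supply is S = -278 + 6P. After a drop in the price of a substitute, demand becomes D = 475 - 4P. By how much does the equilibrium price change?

Original equilibrium: P* = 82, Q* = 214.
New equilibrium: 475 - 4P = -278 + 6P, so 753 = 10P and P' = 75.3; Q' = 475 − 4(75.3) = 173.8.
Change in price: 75.3 − 82 = -6.7.

ΔP = -6.7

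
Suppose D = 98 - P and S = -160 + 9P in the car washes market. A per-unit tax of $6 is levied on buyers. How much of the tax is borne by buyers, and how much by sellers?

Pre-tax equilibrium: P* = 25.8, Q* = 72.2.
Tax on buyers shifts demand to D = 98 − 1(P + 6) = 92 - P.
92 - P = -160 + 9P gives seller price Ps = 25.2; buyers pay Pb = 25.2 + 6 = 31.2.
New quantity: Q = 98 − 1(31.2) = 66.8.
Buyer burden = 31.2 − 25.8 = 5.4; seller burden = 25.8 − 25.2 = 0.6.

Buyers bear $5.4, sellers bear $0.6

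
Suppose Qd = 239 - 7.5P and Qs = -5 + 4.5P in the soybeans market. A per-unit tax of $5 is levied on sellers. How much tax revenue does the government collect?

Tax revenue = 362.1875

Pre-tax equilibrium: P* = 61/3, Q* = 86.5.
Tax on sellers shifts supply to Qs = -5 + 4.5(P − 5) = -27.5 + 4.5P.
239 - 7.5P = -27.5 + 4.5P gives buyer price Pb = 533/24; sellers receive Ps = 533/24 − 5 = 413/24.
New quantity: Q = 239 − 7.5(533/24) = 72.4375.
Revenue = 5 × 72.4375 = 362.1875.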